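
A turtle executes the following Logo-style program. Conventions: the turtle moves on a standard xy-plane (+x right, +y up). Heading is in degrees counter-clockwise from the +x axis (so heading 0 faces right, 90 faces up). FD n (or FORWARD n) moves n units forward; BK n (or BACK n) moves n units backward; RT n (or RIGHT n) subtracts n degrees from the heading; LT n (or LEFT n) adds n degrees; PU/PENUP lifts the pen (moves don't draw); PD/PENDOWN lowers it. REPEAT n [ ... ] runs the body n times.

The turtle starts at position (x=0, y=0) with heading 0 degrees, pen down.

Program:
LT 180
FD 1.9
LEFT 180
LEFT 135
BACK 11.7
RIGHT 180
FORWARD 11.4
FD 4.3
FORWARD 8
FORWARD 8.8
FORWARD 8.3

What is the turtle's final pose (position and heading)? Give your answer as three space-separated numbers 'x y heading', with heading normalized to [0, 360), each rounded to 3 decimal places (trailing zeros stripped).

Executing turtle program step by step:
Start: pos=(0,0), heading=0, pen down
LT 180: heading 0 -> 180
FD 1.9: (0,0) -> (-1.9,0) [heading=180, draw]
LT 180: heading 180 -> 0
LT 135: heading 0 -> 135
BK 11.7: (-1.9,0) -> (6.373,-8.273) [heading=135, draw]
RT 180: heading 135 -> 315
FD 11.4: (6.373,-8.273) -> (14.434,-16.334) [heading=315, draw]
FD 4.3: (14.434,-16.334) -> (17.475,-19.375) [heading=315, draw]
FD 8: (17.475,-19.375) -> (23.132,-25.032) [heading=315, draw]
FD 8.8: (23.132,-25.032) -> (29.354,-31.254) [heading=315, draw]
FD 8.3: (29.354,-31.254) -> (35.223,-37.123) [heading=315, draw]
Final: pos=(35.223,-37.123), heading=315, 7 segment(s) drawn

Answer: 35.223 -37.123 315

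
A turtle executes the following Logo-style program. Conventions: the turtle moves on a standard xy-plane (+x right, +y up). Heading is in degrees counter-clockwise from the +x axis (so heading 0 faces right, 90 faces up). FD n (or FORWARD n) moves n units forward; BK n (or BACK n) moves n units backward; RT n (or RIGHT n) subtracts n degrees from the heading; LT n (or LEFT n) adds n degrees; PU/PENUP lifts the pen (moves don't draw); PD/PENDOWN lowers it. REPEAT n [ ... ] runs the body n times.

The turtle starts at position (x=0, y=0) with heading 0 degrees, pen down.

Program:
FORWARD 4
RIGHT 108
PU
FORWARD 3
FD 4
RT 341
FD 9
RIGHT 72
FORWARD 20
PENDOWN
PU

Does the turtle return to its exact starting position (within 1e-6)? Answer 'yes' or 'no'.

Answer: no

Derivation:
Executing turtle program step by step:
Start: pos=(0,0), heading=0, pen down
FD 4: (0,0) -> (4,0) [heading=0, draw]
RT 108: heading 0 -> 252
PU: pen up
FD 3: (4,0) -> (3.073,-2.853) [heading=252, move]
FD 4: (3.073,-2.853) -> (1.837,-6.657) [heading=252, move]
RT 341: heading 252 -> 271
FD 9: (1.837,-6.657) -> (1.994,-15.656) [heading=271, move]
RT 72: heading 271 -> 199
FD 20: (1.994,-15.656) -> (-16.916,-22.167) [heading=199, move]
PD: pen down
PU: pen up
Final: pos=(-16.916,-22.167), heading=199, 1 segment(s) drawn

Start position: (0, 0)
Final position: (-16.916, -22.167)
Distance = 27.885; >= 1e-6 -> NOT closed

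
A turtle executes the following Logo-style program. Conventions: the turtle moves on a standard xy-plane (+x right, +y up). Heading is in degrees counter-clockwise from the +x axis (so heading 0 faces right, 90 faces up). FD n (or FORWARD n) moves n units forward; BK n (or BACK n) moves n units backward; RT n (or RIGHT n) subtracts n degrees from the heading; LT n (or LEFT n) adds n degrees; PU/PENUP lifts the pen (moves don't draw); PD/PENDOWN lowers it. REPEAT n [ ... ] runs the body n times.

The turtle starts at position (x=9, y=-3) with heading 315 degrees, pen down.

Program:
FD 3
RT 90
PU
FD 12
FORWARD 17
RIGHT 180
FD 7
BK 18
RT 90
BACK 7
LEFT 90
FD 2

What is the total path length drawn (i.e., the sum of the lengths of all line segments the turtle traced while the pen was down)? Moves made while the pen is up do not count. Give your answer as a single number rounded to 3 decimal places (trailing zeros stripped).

Answer: 3

Derivation:
Executing turtle program step by step:
Start: pos=(9,-3), heading=315, pen down
FD 3: (9,-3) -> (11.121,-5.121) [heading=315, draw]
RT 90: heading 315 -> 225
PU: pen up
FD 12: (11.121,-5.121) -> (2.636,-13.607) [heading=225, move]
FD 17: (2.636,-13.607) -> (-9.385,-25.627) [heading=225, move]
RT 180: heading 225 -> 45
FD 7: (-9.385,-25.627) -> (-4.435,-20.678) [heading=45, move]
BK 18: (-4.435,-20.678) -> (-17.163,-33.406) [heading=45, move]
RT 90: heading 45 -> 315
BK 7: (-17.163,-33.406) -> (-22.113,-28.456) [heading=315, move]
LT 90: heading 315 -> 45
FD 2: (-22.113,-28.456) -> (-20.698,-27.042) [heading=45, move]
Final: pos=(-20.698,-27.042), heading=45, 1 segment(s) drawn

Segment lengths:
  seg 1: (9,-3) -> (11.121,-5.121), length = 3
Total = 3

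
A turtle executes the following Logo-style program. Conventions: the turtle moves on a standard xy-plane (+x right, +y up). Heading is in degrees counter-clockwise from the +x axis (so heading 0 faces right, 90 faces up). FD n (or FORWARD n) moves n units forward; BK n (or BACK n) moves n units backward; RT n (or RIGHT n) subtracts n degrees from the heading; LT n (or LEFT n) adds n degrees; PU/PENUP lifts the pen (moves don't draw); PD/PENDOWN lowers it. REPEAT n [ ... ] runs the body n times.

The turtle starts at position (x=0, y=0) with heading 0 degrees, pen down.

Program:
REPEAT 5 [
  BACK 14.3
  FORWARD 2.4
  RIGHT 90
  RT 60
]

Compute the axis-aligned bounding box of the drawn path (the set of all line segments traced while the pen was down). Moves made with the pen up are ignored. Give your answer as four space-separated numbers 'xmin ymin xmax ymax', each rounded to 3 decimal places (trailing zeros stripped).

Answer: -14.3 -6.434 0.484 9.944

Derivation:
Executing turtle program step by step:
Start: pos=(0,0), heading=0, pen down
REPEAT 5 [
  -- iteration 1/5 --
  BK 14.3: (0,0) -> (-14.3,0) [heading=0, draw]
  FD 2.4: (-14.3,0) -> (-11.9,0) [heading=0, draw]
  RT 90: heading 0 -> 270
  RT 60: heading 270 -> 210
  -- iteration 2/5 --
  BK 14.3: (-11.9,0) -> (0.484,7.15) [heading=210, draw]
  FD 2.4: (0.484,7.15) -> (-1.594,5.95) [heading=210, draw]
  RT 90: heading 210 -> 120
  RT 60: heading 120 -> 60
  -- iteration 3/5 --
  BK 14.3: (-1.594,5.95) -> (-8.744,-6.434) [heading=60, draw]
  FD 2.4: (-8.744,-6.434) -> (-7.544,-4.356) [heading=60, draw]
  RT 90: heading 60 -> 330
  RT 60: heading 330 -> 270
  -- iteration 4/5 --
  BK 14.3: (-7.544,-4.356) -> (-7.544,9.944) [heading=270, draw]
  FD 2.4: (-7.544,9.944) -> (-7.544,7.544) [heading=270, draw]
  RT 90: heading 270 -> 180
  RT 60: heading 180 -> 120
  -- iteration 5/5 --
  BK 14.3: (-7.544,7.544) -> (-0.394,-4.84) [heading=120, draw]
  FD 2.4: (-0.394,-4.84) -> (-1.594,-2.761) [heading=120, draw]
  RT 90: heading 120 -> 30
  RT 60: heading 30 -> 330
]
Final: pos=(-1.594,-2.761), heading=330, 10 segment(s) drawn

Segment endpoints: x in {-14.3, -11.9, -8.744, -7.544, -7.544, -7.544, -1.594, -1.594, -0.394, 0, 0.484}, y in {-6.434, -4.84, -4.356, -2.761, 0, 5.95, 7.15, 7.544, 9.944}
xmin=-14.3, ymin=-6.434, xmax=0.484, ymax=9.944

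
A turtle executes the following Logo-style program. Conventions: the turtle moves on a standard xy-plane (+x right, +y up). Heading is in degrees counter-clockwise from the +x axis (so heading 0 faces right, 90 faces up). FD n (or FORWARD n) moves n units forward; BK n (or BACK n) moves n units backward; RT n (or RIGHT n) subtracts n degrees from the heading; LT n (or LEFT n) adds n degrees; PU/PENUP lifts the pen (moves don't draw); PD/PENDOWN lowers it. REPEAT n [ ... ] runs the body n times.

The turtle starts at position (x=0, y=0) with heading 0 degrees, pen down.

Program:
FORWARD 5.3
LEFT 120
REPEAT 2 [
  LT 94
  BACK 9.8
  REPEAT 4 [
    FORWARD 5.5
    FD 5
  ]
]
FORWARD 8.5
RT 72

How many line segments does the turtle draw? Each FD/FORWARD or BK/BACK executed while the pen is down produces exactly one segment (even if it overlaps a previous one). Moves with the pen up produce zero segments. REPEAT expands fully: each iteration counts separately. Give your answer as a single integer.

Executing turtle program step by step:
Start: pos=(0,0), heading=0, pen down
FD 5.3: (0,0) -> (5.3,0) [heading=0, draw]
LT 120: heading 0 -> 120
REPEAT 2 [
  -- iteration 1/2 --
  LT 94: heading 120 -> 214
  BK 9.8: (5.3,0) -> (13.425,5.48) [heading=214, draw]
  REPEAT 4 [
    -- iteration 1/4 --
    FD 5.5: (13.425,5.48) -> (8.865,2.405) [heading=214, draw]
    FD 5: (8.865,2.405) -> (4.72,-0.391) [heading=214, draw]
    -- iteration 2/4 --
    FD 5.5: (4.72,-0.391) -> (0.16,-3.467) [heading=214, draw]
    FD 5: (0.16,-3.467) -> (-3.985,-6.263) [heading=214, draw]
    -- iteration 3/4 --
    FD 5.5: (-3.985,-6.263) -> (-8.545,-9.339) [heading=214, draw]
    FD 5: (-8.545,-9.339) -> (-12.69,-12.134) [heading=214, draw]
    -- iteration 4/4 --
    FD 5.5: (-12.69,-12.134) -> (-17.25,-15.21) [heading=214, draw]
    FD 5: (-17.25,-15.21) -> (-21.395,-18.006) [heading=214, draw]
  ]
  -- iteration 2/2 --
  LT 94: heading 214 -> 308
  BK 9.8: (-21.395,-18.006) -> (-27.428,-10.284) [heading=308, draw]
  REPEAT 4 [
    -- iteration 1/4 --
    FD 5.5: (-27.428,-10.284) -> (-24.042,-14.618) [heading=308, draw]
    FD 5: (-24.042,-14.618) -> (-20.964,-18.558) [heading=308, draw]
    -- iteration 2/4 --
    FD 5.5: (-20.964,-18.558) -> (-17.578,-22.892) [heading=308, draw]
    FD 5: (-17.578,-22.892) -> (-14.5,-26.832) [heading=308, draw]
    -- iteration 3/4 --
    FD 5.5: (-14.5,-26.832) -> (-11.113,-31.166) [heading=308, draw]
    FD 5: (-11.113,-31.166) -> (-8.035,-35.106) [heading=308, draw]
    -- iteration 4/4 --
    FD 5.5: (-8.035,-35.106) -> (-4.649,-39.44) [heading=308, draw]
    FD 5: (-4.649,-39.44) -> (-1.571,-43.38) [heading=308, draw]
  ]
]
FD 8.5: (-1.571,-43.38) -> (3.662,-50.078) [heading=308, draw]
RT 72: heading 308 -> 236
Final: pos=(3.662,-50.078), heading=236, 20 segment(s) drawn
Segments drawn: 20

Answer: 20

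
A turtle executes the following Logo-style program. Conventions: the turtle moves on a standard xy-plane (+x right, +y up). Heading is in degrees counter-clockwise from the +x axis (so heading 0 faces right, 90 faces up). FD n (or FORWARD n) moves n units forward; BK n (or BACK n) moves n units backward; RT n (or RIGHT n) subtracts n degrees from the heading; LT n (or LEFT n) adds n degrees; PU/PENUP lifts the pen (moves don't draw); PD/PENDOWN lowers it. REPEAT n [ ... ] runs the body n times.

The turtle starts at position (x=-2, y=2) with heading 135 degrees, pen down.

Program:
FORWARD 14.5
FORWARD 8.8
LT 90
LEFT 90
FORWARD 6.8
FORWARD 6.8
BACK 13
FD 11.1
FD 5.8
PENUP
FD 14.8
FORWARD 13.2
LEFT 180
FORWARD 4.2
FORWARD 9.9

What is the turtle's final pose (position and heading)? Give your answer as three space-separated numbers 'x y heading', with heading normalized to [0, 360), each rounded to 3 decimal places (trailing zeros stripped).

Answer: 3.728 -3.728 135

Derivation:
Executing turtle program step by step:
Start: pos=(-2,2), heading=135, pen down
FD 14.5: (-2,2) -> (-12.253,12.253) [heading=135, draw]
FD 8.8: (-12.253,12.253) -> (-18.476,18.476) [heading=135, draw]
LT 90: heading 135 -> 225
LT 90: heading 225 -> 315
FD 6.8: (-18.476,18.476) -> (-13.667,13.667) [heading=315, draw]
FD 6.8: (-13.667,13.667) -> (-8.859,8.859) [heading=315, draw]
BK 13: (-8.859,8.859) -> (-18.051,18.051) [heading=315, draw]
FD 11.1: (-18.051,18.051) -> (-10.202,10.202) [heading=315, draw]
FD 5.8: (-10.202,10.202) -> (-6.101,6.101) [heading=315, draw]
PU: pen up
FD 14.8: (-6.101,6.101) -> (4.364,-4.364) [heading=315, move]
FD 13.2: (4.364,-4.364) -> (13.698,-13.698) [heading=315, move]
LT 180: heading 315 -> 135
FD 4.2: (13.698,-13.698) -> (10.728,-10.728) [heading=135, move]
FD 9.9: (10.728,-10.728) -> (3.728,-3.728) [heading=135, move]
Final: pos=(3.728,-3.728), heading=135, 7 segment(s) drawn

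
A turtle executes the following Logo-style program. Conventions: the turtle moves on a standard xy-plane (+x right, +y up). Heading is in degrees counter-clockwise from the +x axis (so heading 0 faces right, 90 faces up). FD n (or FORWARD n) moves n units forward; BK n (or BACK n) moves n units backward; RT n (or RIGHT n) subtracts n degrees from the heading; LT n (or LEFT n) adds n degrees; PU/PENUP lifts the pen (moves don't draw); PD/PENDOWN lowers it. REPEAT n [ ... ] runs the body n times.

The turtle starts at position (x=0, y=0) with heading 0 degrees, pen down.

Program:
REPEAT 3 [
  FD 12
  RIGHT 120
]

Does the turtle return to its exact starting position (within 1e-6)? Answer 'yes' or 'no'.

Answer: yes

Derivation:
Executing turtle program step by step:
Start: pos=(0,0), heading=0, pen down
REPEAT 3 [
  -- iteration 1/3 --
  FD 12: (0,0) -> (12,0) [heading=0, draw]
  RT 120: heading 0 -> 240
  -- iteration 2/3 --
  FD 12: (12,0) -> (6,-10.392) [heading=240, draw]
  RT 120: heading 240 -> 120
  -- iteration 3/3 --
  FD 12: (6,-10.392) -> (0,0) [heading=120, draw]
  RT 120: heading 120 -> 0
]
Final: pos=(0,0), heading=0, 3 segment(s) drawn

Start position: (0, 0)
Final position: (0, 0)
Distance = 0; < 1e-6 -> CLOSED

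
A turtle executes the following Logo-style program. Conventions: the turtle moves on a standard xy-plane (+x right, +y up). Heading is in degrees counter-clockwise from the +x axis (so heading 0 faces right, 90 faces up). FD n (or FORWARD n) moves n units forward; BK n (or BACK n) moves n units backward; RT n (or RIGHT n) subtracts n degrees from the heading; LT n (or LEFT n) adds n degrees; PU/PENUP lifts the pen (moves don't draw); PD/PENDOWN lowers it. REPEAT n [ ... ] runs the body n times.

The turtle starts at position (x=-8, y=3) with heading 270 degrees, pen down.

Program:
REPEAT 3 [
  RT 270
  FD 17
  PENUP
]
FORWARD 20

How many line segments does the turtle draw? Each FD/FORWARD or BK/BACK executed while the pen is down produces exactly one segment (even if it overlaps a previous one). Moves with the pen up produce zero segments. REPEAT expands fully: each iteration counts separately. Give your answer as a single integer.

Executing turtle program step by step:
Start: pos=(-8,3), heading=270, pen down
REPEAT 3 [
  -- iteration 1/3 --
  RT 270: heading 270 -> 0
  FD 17: (-8,3) -> (9,3) [heading=0, draw]
  PU: pen up
  -- iteration 2/3 --
  RT 270: heading 0 -> 90
  FD 17: (9,3) -> (9,20) [heading=90, move]
  PU: pen up
  -- iteration 3/3 --
  RT 270: heading 90 -> 180
  FD 17: (9,20) -> (-8,20) [heading=180, move]
  PU: pen up
]
FD 20: (-8,20) -> (-28,20) [heading=180, move]
Final: pos=(-28,20), heading=180, 1 segment(s) drawn
Segments drawn: 1

Answer: 1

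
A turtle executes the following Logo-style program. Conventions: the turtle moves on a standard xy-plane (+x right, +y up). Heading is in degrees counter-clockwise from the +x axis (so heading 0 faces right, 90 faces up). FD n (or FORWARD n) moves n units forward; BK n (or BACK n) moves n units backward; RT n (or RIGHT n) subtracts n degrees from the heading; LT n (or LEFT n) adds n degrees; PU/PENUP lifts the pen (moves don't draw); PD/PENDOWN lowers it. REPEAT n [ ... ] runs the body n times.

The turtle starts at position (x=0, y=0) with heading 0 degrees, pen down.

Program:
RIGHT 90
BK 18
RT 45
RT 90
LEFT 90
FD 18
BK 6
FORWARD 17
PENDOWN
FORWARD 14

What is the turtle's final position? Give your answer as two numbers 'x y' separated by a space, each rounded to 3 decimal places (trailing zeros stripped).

Answer: -30.406 -12.406

Derivation:
Executing turtle program step by step:
Start: pos=(0,0), heading=0, pen down
RT 90: heading 0 -> 270
BK 18: (0,0) -> (0,18) [heading=270, draw]
RT 45: heading 270 -> 225
RT 90: heading 225 -> 135
LT 90: heading 135 -> 225
FD 18: (0,18) -> (-12.728,5.272) [heading=225, draw]
BK 6: (-12.728,5.272) -> (-8.485,9.515) [heading=225, draw]
FD 17: (-8.485,9.515) -> (-20.506,-2.506) [heading=225, draw]
PD: pen down
FD 14: (-20.506,-2.506) -> (-30.406,-12.406) [heading=225, draw]
Final: pos=(-30.406,-12.406), heading=225, 5 segment(s) drawn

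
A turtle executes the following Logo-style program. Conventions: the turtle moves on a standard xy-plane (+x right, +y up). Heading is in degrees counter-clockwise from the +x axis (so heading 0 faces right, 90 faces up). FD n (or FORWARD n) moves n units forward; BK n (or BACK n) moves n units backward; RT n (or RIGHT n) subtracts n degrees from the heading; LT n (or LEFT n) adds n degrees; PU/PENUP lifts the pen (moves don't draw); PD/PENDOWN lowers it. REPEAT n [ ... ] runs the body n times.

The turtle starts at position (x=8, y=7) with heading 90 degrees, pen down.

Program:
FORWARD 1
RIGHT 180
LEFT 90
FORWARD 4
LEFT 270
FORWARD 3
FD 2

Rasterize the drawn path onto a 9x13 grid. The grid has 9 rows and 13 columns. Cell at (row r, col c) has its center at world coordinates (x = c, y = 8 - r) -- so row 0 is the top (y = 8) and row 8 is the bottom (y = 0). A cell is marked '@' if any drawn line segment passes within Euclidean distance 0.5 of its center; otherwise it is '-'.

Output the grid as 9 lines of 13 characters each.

Segment 0: (8,7) -> (8,8)
Segment 1: (8,8) -> (12,8)
Segment 2: (12,8) -> (12,5)
Segment 3: (12,5) -> (12,3)

Answer: --------@@@@@
--------@---@
------------@
------------@
------------@
------------@
-------------
-------------
-------------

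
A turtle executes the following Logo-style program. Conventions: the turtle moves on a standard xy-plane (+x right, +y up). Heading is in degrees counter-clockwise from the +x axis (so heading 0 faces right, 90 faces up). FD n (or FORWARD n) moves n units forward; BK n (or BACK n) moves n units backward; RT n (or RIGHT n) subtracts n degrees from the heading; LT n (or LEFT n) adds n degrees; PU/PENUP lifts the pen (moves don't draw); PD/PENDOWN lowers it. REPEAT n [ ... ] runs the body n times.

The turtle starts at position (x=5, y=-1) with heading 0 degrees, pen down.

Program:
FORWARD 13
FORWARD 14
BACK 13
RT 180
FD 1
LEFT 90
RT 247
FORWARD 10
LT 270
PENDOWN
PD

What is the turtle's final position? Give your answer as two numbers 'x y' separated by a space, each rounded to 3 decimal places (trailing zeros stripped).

Answer: 27.205 2.907

Derivation:
Executing turtle program step by step:
Start: pos=(5,-1), heading=0, pen down
FD 13: (5,-1) -> (18,-1) [heading=0, draw]
FD 14: (18,-1) -> (32,-1) [heading=0, draw]
BK 13: (32,-1) -> (19,-1) [heading=0, draw]
RT 180: heading 0 -> 180
FD 1: (19,-1) -> (18,-1) [heading=180, draw]
LT 90: heading 180 -> 270
RT 247: heading 270 -> 23
FD 10: (18,-1) -> (27.205,2.907) [heading=23, draw]
LT 270: heading 23 -> 293
PD: pen down
PD: pen down
Final: pos=(27.205,2.907), heading=293, 5 segment(s) drawn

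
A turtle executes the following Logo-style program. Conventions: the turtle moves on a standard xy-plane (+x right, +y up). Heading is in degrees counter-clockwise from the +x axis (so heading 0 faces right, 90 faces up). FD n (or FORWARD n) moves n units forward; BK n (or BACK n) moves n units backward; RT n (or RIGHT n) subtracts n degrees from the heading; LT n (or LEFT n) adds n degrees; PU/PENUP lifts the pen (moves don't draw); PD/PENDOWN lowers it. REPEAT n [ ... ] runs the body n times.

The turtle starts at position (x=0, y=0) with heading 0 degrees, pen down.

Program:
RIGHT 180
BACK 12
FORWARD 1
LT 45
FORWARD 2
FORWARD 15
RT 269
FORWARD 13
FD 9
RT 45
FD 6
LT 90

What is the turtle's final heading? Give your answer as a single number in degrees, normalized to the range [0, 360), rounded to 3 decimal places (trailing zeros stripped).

Executing turtle program step by step:
Start: pos=(0,0), heading=0, pen down
RT 180: heading 0 -> 180
BK 12: (0,0) -> (12,0) [heading=180, draw]
FD 1: (12,0) -> (11,0) [heading=180, draw]
LT 45: heading 180 -> 225
FD 2: (11,0) -> (9.586,-1.414) [heading=225, draw]
FD 15: (9.586,-1.414) -> (-1.021,-12.021) [heading=225, draw]
RT 269: heading 225 -> 316
FD 13: (-1.021,-12.021) -> (8.331,-21.051) [heading=316, draw]
FD 9: (8.331,-21.051) -> (14.805,-27.303) [heading=316, draw]
RT 45: heading 316 -> 271
FD 6: (14.805,-27.303) -> (14.909,-33.302) [heading=271, draw]
LT 90: heading 271 -> 1
Final: pos=(14.909,-33.302), heading=1, 7 segment(s) drawn

Answer: 1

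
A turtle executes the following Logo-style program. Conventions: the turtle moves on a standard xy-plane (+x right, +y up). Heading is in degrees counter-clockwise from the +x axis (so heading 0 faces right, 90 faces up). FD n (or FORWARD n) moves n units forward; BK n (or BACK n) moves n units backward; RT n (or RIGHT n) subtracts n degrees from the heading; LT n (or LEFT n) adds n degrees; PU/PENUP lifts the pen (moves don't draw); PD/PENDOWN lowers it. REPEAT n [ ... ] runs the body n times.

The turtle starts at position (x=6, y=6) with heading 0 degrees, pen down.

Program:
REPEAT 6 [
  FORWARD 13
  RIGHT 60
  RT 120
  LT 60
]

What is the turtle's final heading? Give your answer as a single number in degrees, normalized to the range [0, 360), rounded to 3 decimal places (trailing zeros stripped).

Executing turtle program step by step:
Start: pos=(6,6), heading=0, pen down
REPEAT 6 [
  -- iteration 1/6 --
  FD 13: (6,6) -> (19,6) [heading=0, draw]
  RT 60: heading 0 -> 300
  RT 120: heading 300 -> 180
  LT 60: heading 180 -> 240
  -- iteration 2/6 --
  FD 13: (19,6) -> (12.5,-5.258) [heading=240, draw]
  RT 60: heading 240 -> 180
  RT 120: heading 180 -> 60
  LT 60: heading 60 -> 120
  -- iteration 3/6 --
  FD 13: (12.5,-5.258) -> (6,6) [heading=120, draw]
  RT 60: heading 120 -> 60
  RT 120: heading 60 -> 300
  LT 60: heading 300 -> 0
  -- iteration 4/6 --
  FD 13: (6,6) -> (19,6) [heading=0, draw]
  RT 60: heading 0 -> 300
  RT 120: heading 300 -> 180
  LT 60: heading 180 -> 240
  -- iteration 5/6 --
  FD 13: (19,6) -> (12.5,-5.258) [heading=240, draw]
  RT 60: heading 240 -> 180
  RT 120: heading 180 -> 60
  LT 60: heading 60 -> 120
  -- iteration 6/6 --
  FD 13: (12.5,-5.258) -> (6,6) [heading=120, draw]
  RT 60: heading 120 -> 60
  RT 120: heading 60 -> 300
  LT 60: heading 300 -> 0
]
Final: pos=(6,6), heading=0, 6 segment(s) drawn

Answer: 0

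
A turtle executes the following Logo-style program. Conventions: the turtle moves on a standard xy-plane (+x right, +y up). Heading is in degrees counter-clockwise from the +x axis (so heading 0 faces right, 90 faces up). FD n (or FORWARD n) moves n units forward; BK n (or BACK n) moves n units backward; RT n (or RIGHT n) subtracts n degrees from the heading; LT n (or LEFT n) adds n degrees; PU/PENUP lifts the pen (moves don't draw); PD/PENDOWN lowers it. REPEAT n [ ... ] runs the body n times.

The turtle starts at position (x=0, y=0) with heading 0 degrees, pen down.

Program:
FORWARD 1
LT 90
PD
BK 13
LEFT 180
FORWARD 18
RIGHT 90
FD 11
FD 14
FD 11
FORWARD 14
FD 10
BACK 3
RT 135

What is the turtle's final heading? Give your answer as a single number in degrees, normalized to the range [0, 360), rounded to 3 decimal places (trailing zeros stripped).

Answer: 45

Derivation:
Executing turtle program step by step:
Start: pos=(0,0), heading=0, pen down
FD 1: (0,0) -> (1,0) [heading=0, draw]
LT 90: heading 0 -> 90
PD: pen down
BK 13: (1,0) -> (1,-13) [heading=90, draw]
LT 180: heading 90 -> 270
FD 18: (1,-13) -> (1,-31) [heading=270, draw]
RT 90: heading 270 -> 180
FD 11: (1,-31) -> (-10,-31) [heading=180, draw]
FD 14: (-10,-31) -> (-24,-31) [heading=180, draw]
FD 11: (-24,-31) -> (-35,-31) [heading=180, draw]
FD 14: (-35,-31) -> (-49,-31) [heading=180, draw]
FD 10: (-49,-31) -> (-59,-31) [heading=180, draw]
BK 3: (-59,-31) -> (-56,-31) [heading=180, draw]
RT 135: heading 180 -> 45
Final: pos=(-56,-31), heading=45, 9 segment(s) drawn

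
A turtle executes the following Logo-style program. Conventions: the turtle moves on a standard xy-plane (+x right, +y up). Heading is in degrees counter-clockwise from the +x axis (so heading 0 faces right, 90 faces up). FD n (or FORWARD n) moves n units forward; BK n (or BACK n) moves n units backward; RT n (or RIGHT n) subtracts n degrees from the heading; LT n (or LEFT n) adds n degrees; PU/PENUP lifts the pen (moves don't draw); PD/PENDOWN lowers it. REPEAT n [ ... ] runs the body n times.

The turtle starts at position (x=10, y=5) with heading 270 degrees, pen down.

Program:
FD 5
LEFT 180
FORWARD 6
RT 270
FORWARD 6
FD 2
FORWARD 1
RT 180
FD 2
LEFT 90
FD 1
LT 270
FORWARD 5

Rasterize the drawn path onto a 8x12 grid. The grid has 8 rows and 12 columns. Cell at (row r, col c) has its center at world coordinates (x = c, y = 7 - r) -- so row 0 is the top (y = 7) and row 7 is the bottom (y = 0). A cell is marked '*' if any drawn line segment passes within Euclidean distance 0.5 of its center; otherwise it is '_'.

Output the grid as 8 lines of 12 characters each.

Segment 0: (10,5) -> (10,0)
Segment 1: (10,0) -> (10,6)
Segment 2: (10,6) -> (4,6)
Segment 3: (4,6) -> (2,6)
Segment 4: (2,6) -> (1,6)
Segment 5: (1,6) -> (3,6)
Segment 6: (3,6) -> (3,7)
Segment 7: (3,7) -> (8,7)

Answer: ___******___
_**********_
__________*_
__________*_
__________*_
__________*_
__________*_
__________*_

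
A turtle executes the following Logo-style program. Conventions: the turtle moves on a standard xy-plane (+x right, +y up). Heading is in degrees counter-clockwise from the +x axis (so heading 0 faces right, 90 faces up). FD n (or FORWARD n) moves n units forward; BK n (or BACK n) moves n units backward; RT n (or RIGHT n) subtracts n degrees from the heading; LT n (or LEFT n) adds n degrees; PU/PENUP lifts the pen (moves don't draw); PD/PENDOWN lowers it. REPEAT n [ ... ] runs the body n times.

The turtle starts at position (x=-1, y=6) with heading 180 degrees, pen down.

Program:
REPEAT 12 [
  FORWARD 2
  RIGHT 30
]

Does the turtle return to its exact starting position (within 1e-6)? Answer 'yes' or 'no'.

Answer: yes

Derivation:
Executing turtle program step by step:
Start: pos=(-1,6), heading=180, pen down
REPEAT 12 [
  -- iteration 1/12 --
  FD 2: (-1,6) -> (-3,6) [heading=180, draw]
  RT 30: heading 180 -> 150
  -- iteration 2/12 --
  FD 2: (-3,6) -> (-4.732,7) [heading=150, draw]
  RT 30: heading 150 -> 120
  -- iteration 3/12 --
  FD 2: (-4.732,7) -> (-5.732,8.732) [heading=120, draw]
  RT 30: heading 120 -> 90
  -- iteration 4/12 --
  FD 2: (-5.732,8.732) -> (-5.732,10.732) [heading=90, draw]
  RT 30: heading 90 -> 60
  -- iteration 5/12 --
  FD 2: (-5.732,10.732) -> (-4.732,12.464) [heading=60, draw]
  RT 30: heading 60 -> 30
  -- iteration 6/12 --
  FD 2: (-4.732,12.464) -> (-3,13.464) [heading=30, draw]
  RT 30: heading 30 -> 0
  -- iteration 7/12 --
  FD 2: (-3,13.464) -> (-1,13.464) [heading=0, draw]
  RT 30: heading 0 -> 330
  -- iteration 8/12 --
  FD 2: (-1,13.464) -> (0.732,12.464) [heading=330, draw]
  RT 30: heading 330 -> 300
  -- iteration 9/12 --
  FD 2: (0.732,12.464) -> (1.732,10.732) [heading=300, draw]
  RT 30: heading 300 -> 270
  -- iteration 10/12 --
  FD 2: (1.732,10.732) -> (1.732,8.732) [heading=270, draw]
  RT 30: heading 270 -> 240
  -- iteration 11/12 --
  FD 2: (1.732,8.732) -> (0.732,7) [heading=240, draw]
  RT 30: heading 240 -> 210
  -- iteration 12/12 --
  FD 2: (0.732,7) -> (-1,6) [heading=210, draw]
  RT 30: heading 210 -> 180
]
Final: pos=(-1,6), heading=180, 12 segment(s) drawn

Start position: (-1, 6)
Final position: (-1, 6)
Distance = 0; < 1e-6 -> CLOSED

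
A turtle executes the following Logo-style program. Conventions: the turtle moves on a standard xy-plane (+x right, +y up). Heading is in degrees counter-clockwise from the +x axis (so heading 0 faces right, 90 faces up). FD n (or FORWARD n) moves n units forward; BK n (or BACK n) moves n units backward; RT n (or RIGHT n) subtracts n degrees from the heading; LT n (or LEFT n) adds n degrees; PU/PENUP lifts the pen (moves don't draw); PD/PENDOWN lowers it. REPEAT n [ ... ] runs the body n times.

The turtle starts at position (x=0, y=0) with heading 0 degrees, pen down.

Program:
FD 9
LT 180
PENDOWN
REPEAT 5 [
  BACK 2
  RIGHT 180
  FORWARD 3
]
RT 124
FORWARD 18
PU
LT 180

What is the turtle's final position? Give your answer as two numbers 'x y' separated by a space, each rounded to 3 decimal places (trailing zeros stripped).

Executing turtle program step by step:
Start: pos=(0,0), heading=0, pen down
FD 9: (0,0) -> (9,0) [heading=0, draw]
LT 180: heading 0 -> 180
PD: pen down
REPEAT 5 [
  -- iteration 1/5 --
  BK 2: (9,0) -> (11,0) [heading=180, draw]
  RT 180: heading 180 -> 0
  FD 3: (11,0) -> (14,0) [heading=0, draw]
  -- iteration 2/5 --
  BK 2: (14,0) -> (12,0) [heading=0, draw]
  RT 180: heading 0 -> 180
  FD 3: (12,0) -> (9,0) [heading=180, draw]
  -- iteration 3/5 --
  BK 2: (9,0) -> (11,0) [heading=180, draw]
  RT 180: heading 180 -> 0
  FD 3: (11,0) -> (14,0) [heading=0, draw]
  -- iteration 4/5 --
  BK 2: (14,0) -> (12,0) [heading=0, draw]
  RT 180: heading 0 -> 180
  FD 3: (12,0) -> (9,0) [heading=180, draw]
  -- iteration 5/5 --
  BK 2: (9,0) -> (11,0) [heading=180, draw]
  RT 180: heading 180 -> 0
  FD 3: (11,0) -> (14,0) [heading=0, draw]
]
RT 124: heading 0 -> 236
FD 18: (14,0) -> (3.935,-14.923) [heading=236, draw]
PU: pen up
LT 180: heading 236 -> 56
Final: pos=(3.935,-14.923), heading=56, 12 segment(s) drawn

Answer: 3.935 -14.923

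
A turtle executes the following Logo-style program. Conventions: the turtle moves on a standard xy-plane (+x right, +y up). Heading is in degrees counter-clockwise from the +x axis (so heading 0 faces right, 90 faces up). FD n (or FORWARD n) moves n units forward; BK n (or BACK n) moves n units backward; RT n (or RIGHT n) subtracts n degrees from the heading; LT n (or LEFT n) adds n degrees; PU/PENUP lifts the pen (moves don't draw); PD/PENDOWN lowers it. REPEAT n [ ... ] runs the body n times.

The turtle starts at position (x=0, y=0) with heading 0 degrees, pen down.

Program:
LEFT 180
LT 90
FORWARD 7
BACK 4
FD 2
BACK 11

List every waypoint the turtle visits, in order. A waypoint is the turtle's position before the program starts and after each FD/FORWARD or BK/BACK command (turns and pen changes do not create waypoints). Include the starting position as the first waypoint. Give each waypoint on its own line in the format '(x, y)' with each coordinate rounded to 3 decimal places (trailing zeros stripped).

Answer: (0, 0)
(0, -7)
(0, -3)
(0, -5)
(0, 6)

Derivation:
Executing turtle program step by step:
Start: pos=(0,0), heading=0, pen down
LT 180: heading 0 -> 180
LT 90: heading 180 -> 270
FD 7: (0,0) -> (0,-7) [heading=270, draw]
BK 4: (0,-7) -> (0,-3) [heading=270, draw]
FD 2: (0,-3) -> (0,-5) [heading=270, draw]
BK 11: (0,-5) -> (0,6) [heading=270, draw]
Final: pos=(0,6), heading=270, 4 segment(s) drawn
Waypoints (5 total):
(0, 0)
(0, -7)
(0, -3)
(0, -5)
(0, 6)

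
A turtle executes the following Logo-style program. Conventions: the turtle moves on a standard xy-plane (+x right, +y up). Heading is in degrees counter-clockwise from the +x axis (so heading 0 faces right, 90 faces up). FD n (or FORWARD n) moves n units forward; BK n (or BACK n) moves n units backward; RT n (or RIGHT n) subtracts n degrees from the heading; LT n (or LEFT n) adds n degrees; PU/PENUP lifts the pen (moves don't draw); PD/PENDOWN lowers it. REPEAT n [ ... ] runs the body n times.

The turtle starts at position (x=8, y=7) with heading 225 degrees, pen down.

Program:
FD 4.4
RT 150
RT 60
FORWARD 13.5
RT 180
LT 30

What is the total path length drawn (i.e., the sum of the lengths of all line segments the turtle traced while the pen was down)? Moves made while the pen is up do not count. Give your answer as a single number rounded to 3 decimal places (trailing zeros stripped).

Answer: 17.9

Derivation:
Executing turtle program step by step:
Start: pos=(8,7), heading=225, pen down
FD 4.4: (8,7) -> (4.889,3.889) [heading=225, draw]
RT 150: heading 225 -> 75
RT 60: heading 75 -> 15
FD 13.5: (4.889,3.889) -> (17.929,7.383) [heading=15, draw]
RT 180: heading 15 -> 195
LT 30: heading 195 -> 225
Final: pos=(17.929,7.383), heading=225, 2 segment(s) drawn

Segment lengths:
  seg 1: (8,7) -> (4.889,3.889), length = 4.4
  seg 2: (4.889,3.889) -> (17.929,7.383), length = 13.5
Total = 17.9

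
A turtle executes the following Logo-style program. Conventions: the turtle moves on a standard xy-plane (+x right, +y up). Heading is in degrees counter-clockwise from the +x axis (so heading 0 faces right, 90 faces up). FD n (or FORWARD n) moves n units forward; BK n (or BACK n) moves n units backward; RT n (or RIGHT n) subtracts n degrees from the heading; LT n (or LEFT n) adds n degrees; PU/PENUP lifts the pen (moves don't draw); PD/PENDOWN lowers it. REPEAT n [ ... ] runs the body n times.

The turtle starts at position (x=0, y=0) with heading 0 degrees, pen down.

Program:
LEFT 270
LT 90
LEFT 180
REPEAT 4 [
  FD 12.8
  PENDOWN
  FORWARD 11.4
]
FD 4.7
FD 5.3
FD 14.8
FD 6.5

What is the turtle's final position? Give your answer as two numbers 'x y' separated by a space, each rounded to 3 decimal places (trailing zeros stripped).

Answer: -128.1 0

Derivation:
Executing turtle program step by step:
Start: pos=(0,0), heading=0, pen down
LT 270: heading 0 -> 270
LT 90: heading 270 -> 0
LT 180: heading 0 -> 180
REPEAT 4 [
  -- iteration 1/4 --
  FD 12.8: (0,0) -> (-12.8,0) [heading=180, draw]
  PD: pen down
  FD 11.4: (-12.8,0) -> (-24.2,0) [heading=180, draw]
  -- iteration 2/4 --
  FD 12.8: (-24.2,0) -> (-37,0) [heading=180, draw]
  PD: pen down
  FD 11.4: (-37,0) -> (-48.4,0) [heading=180, draw]
  -- iteration 3/4 --
  FD 12.8: (-48.4,0) -> (-61.2,0) [heading=180, draw]
  PD: pen down
  FD 11.4: (-61.2,0) -> (-72.6,0) [heading=180, draw]
  -- iteration 4/4 --
  FD 12.8: (-72.6,0) -> (-85.4,0) [heading=180, draw]
  PD: pen down
  FD 11.4: (-85.4,0) -> (-96.8,0) [heading=180, draw]
]
FD 4.7: (-96.8,0) -> (-101.5,0) [heading=180, draw]
FD 5.3: (-101.5,0) -> (-106.8,0) [heading=180, draw]
FD 14.8: (-106.8,0) -> (-121.6,0) [heading=180, draw]
FD 6.5: (-121.6,0) -> (-128.1,0) [heading=180, draw]
Final: pos=(-128.1,0), heading=180, 12 segment(s) drawn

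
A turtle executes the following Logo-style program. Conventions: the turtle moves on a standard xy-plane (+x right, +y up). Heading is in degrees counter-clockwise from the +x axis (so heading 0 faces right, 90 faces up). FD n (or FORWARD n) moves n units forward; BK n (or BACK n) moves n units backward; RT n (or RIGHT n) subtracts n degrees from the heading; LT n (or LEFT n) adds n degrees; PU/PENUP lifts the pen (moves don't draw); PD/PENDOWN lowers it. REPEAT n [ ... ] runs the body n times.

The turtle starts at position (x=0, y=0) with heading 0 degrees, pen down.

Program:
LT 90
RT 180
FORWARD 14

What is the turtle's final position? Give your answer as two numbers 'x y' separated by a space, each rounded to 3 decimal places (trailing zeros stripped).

Executing turtle program step by step:
Start: pos=(0,0), heading=0, pen down
LT 90: heading 0 -> 90
RT 180: heading 90 -> 270
FD 14: (0,0) -> (0,-14) [heading=270, draw]
Final: pos=(0,-14), heading=270, 1 segment(s) drawn

Answer: 0 -14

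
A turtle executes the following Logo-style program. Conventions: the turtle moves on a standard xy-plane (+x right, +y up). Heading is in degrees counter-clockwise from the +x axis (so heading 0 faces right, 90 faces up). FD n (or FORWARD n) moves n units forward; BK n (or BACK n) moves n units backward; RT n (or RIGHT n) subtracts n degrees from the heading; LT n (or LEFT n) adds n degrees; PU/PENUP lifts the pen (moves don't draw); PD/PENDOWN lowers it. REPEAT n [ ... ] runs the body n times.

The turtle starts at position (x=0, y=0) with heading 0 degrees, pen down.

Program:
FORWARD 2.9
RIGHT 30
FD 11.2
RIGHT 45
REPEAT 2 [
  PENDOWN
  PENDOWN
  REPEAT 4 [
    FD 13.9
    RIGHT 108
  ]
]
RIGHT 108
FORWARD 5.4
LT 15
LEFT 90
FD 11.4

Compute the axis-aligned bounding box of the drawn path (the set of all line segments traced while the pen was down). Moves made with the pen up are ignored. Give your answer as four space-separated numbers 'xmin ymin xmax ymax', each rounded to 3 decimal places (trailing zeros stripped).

Answer: 0 -21.918 18.1 0

Derivation:
Executing turtle program step by step:
Start: pos=(0,0), heading=0, pen down
FD 2.9: (0,0) -> (2.9,0) [heading=0, draw]
RT 30: heading 0 -> 330
FD 11.2: (2.9,0) -> (12.599,-5.6) [heading=330, draw]
RT 45: heading 330 -> 285
REPEAT 2 [
  -- iteration 1/2 --
  PD: pen down
  PD: pen down
  REPEAT 4 [
    -- iteration 1/4 --
    FD 13.9: (12.599,-5.6) -> (16.197,-19.026) [heading=285, draw]
    RT 108: heading 285 -> 177
    -- iteration 2/4 --
    FD 13.9: (16.197,-19.026) -> (2.316,-18.299) [heading=177, draw]
    RT 108: heading 177 -> 69
    -- iteration 3/4 --
    FD 13.9: (2.316,-18.299) -> (7.297,-5.322) [heading=69, draw]
    RT 108: heading 69 -> 321
    -- iteration 4/4 --
    FD 13.9: (7.297,-5.322) -> (18.1,-14.07) [heading=321, draw]
    RT 108: heading 321 -> 213
  ]
  -- iteration 2/2 --
  PD: pen down
  PD: pen down
  REPEAT 4 [
    -- iteration 1/4 --
    FD 13.9: (18.1,-14.07) -> (6.442,-21.64) [heading=213, draw]
    RT 108: heading 213 -> 105
    -- iteration 2/4 --
    FD 13.9: (6.442,-21.64) -> (2.845,-8.214) [heading=105, draw]
    RT 108: heading 105 -> 357
    -- iteration 3/4 --
    FD 13.9: (2.845,-8.214) -> (16.726,-8.941) [heading=357, draw]
    RT 108: heading 357 -> 249
    -- iteration 4/4 --
    FD 13.9: (16.726,-8.941) -> (11.744,-21.918) [heading=249, draw]
    RT 108: heading 249 -> 141
  ]
]
RT 108: heading 141 -> 33
FD 5.4: (11.744,-21.918) -> (16.273,-18.977) [heading=33, draw]
LT 15: heading 33 -> 48
LT 90: heading 48 -> 138
FD 11.4: (16.273,-18.977) -> (7.801,-11.349) [heading=138, draw]
Final: pos=(7.801,-11.349), heading=138, 12 segment(s) drawn

Segment endpoints: x in {0, 2.316, 2.845, 2.9, 6.442, 7.297, 7.801, 11.744, 12.599, 16.197, 16.273, 16.726, 18.1}, y in {-21.918, -21.64, -19.026, -18.977, -18.299, -14.07, -11.349, -8.941, -8.214, -5.6, -5.322, 0}
xmin=0, ymin=-21.918, xmax=18.1, ymax=0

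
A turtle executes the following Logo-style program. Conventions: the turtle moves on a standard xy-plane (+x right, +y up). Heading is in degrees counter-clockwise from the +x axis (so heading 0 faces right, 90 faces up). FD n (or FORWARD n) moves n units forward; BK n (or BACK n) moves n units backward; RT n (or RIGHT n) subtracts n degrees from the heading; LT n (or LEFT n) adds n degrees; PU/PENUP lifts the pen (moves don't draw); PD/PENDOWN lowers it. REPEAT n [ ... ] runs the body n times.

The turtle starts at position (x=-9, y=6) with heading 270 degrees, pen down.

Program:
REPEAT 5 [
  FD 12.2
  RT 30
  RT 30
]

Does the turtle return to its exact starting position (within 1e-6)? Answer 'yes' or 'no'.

Executing turtle program step by step:
Start: pos=(-9,6), heading=270, pen down
REPEAT 5 [
  -- iteration 1/5 --
  FD 12.2: (-9,6) -> (-9,-6.2) [heading=270, draw]
  RT 30: heading 270 -> 240
  RT 30: heading 240 -> 210
  -- iteration 2/5 --
  FD 12.2: (-9,-6.2) -> (-19.566,-12.3) [heading=210, draw]
  RT 30: heading 210 -> 180
  RT 30: heading 180 -> 150
  -- iteration 3/5 --
  FD 12.2: (-19.566,-12.3) -> (-30.131,-6.2) [heading=150, draw]
  RT 30: heading 150 -> 120
  RT 30: heading 120 -> 90
  -- iteration 4/5 --
  FD 12.2: (-30.131,-6.2) -> (-30.131,6) [heading=90, draw]
  RT 30: heading 90 -> 60
  RT 30: heading 60 -> 30
  -- iteration 5/5 --
  FD 12.2: (-30.131,6) -> (-19.566,12.1) [heading=30, draw]
  RT 30: heading 30 -> 0
  RT 30: heading 0 -> 330
]
Final: pos=(-19.566,12.1), heading=330, 5 segment(s) drawn

Start position: (-9, 6)
Final position: (-19.566, 12.1)
Distance = 12.2; >= 1e-6 -> NOT closed

Answer: no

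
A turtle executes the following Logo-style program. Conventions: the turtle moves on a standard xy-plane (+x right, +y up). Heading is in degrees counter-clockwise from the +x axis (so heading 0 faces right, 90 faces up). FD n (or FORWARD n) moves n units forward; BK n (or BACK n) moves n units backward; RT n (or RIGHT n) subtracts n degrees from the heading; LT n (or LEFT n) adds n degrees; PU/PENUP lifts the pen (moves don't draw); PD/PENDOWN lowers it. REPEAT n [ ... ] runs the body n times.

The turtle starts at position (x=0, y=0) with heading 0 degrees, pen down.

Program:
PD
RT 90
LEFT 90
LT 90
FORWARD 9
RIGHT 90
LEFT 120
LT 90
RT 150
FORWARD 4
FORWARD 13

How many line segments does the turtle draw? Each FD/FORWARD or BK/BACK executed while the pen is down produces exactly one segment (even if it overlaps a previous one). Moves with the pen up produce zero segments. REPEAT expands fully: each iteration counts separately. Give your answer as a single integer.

Answer: 3

Derivation:
Executing turtle program step by step:
Start: pos=(0,0), heading=0, pen down
PD: pen down
RT 90: heading 0 -> 270
LT 90: heading 270 -> 0
LT 90: heading 0 -> 90
FD 9: (0,0) -> (0,9) [heading=90, draw]
RT 90: heading 90 -> 0
LT 120: heading 0 -> 120
LT 90: heading 120 -> 210
RT 150: heading 210 -> 60
FD 4: (0,9) -> (2,12.464) [heading=60, draw]
FD 13: (2,12.464) -> (8.5,23.722) [heading=60, draw]
Final: pos=(8.5,23.722), heading=60, 3 segment(s) drawn
Segments drawn: 3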